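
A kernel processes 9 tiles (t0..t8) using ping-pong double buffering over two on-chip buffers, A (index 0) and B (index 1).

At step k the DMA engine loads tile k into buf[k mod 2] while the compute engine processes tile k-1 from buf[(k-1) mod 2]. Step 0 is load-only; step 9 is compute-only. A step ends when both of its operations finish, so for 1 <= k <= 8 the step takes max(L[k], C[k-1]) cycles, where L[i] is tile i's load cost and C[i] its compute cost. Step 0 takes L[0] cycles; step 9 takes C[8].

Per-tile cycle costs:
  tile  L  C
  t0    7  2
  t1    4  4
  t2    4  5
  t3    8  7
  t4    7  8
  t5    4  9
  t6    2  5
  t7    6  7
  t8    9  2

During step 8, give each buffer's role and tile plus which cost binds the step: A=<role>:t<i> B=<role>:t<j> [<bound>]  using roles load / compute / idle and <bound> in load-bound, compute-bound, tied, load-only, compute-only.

step 8: A=load:t8 B=compute:t7 [load-bound]

  0. 7=7c; end=7; A:t0 B:-
  1. max(4,2)=4c; end=11; A:t0 B:t1
  2. max(4,4)=4c; end=15; A:t2 B:t1
  3. max(8,5)=8c; end=23; A:t2 B:t3
  4. max(7,7)=7c; end=30; A:t4 B:t3
  5. max(4,8)=8c; end=38; A:t4 B:t5
  6. max(2,9)=9c; end=47; A:t6 B:t5
  7. max(6,5)=6c; end=53; A:t6 B:t7
  8. max(9,7)=9c; end=62; A:t8 B:t7
  9. 2=2c; end=64; A:t8 B:t7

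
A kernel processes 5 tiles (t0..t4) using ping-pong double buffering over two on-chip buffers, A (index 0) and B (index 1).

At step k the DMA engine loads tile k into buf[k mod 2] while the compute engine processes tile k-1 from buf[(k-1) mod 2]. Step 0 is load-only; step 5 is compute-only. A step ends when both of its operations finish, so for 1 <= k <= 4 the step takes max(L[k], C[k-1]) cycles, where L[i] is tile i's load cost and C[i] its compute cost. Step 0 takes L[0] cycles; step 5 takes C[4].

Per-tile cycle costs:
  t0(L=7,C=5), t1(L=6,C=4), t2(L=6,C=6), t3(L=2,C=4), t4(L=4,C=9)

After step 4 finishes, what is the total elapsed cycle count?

end_cycle[4] = 29

k=0 load=t0/7c comp=- wait=7 total=7
k=1 load=t1/6c comp=t0/5c wait=6 total=13
k=2 load=t2/6c comp=t1/4c wait=6 total=19
k=3 load=t3/2c comp=t2/6c wait=6 total=25
k=4 load=t4/4c comp=t3/4c wait=4 total=29
k=5 load=- comp=t4/9c wait=9 total=38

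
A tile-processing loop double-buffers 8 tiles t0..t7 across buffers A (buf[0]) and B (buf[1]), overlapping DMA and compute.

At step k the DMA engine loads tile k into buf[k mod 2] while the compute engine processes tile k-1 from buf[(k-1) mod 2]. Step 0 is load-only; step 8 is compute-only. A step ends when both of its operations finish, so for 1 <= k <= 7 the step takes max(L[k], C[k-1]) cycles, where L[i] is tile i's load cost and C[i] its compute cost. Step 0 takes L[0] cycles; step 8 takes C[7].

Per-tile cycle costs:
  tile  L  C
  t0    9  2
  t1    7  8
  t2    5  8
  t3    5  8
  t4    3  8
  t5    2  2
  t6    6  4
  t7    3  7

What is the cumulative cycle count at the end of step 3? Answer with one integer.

  0. 9=9c; end=9; A:t0 B:-
  1. max(7,2)=7c; end=16; A:t0 B:t1
  2. max(5,8)=8c; end=24; A:t2 B:t1
  3. max(5,8)=8c; end=32; A:t2 B:t3
  4. max(3,8)=8c; end=40; A:t4 B:t3
  5. max(2,8)=8c; end=48; A:t4 B:t5
  6. max(6,2)=6c; end=54; A:t6 B:t5
  7. max(3,4)=4c; end=58; A:t6 B:t7
  8. 7=7c; end=65; A:t6 B:t7

end_cycle[3] = 32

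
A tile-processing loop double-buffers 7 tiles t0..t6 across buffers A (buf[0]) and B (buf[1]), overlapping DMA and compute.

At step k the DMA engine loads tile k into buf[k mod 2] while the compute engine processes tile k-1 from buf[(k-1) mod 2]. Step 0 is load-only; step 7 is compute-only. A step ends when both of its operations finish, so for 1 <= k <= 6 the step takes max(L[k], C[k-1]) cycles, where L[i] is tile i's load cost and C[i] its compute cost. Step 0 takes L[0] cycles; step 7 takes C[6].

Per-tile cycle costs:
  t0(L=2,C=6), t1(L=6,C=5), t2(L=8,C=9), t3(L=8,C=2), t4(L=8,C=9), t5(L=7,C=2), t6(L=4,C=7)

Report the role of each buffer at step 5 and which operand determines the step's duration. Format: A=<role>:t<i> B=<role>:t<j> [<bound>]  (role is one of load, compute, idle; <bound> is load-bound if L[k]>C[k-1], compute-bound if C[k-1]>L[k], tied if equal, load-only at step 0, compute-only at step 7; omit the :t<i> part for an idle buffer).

  0. 2=2c; end=2; A:t0 B:-
  1. max(6,6)=6c; end=8; A:t0 B:t1
  2. max(8,5)=8c; end=16; A:t2 B:t1
  3. max(8,9)=9c; end=25; A:t2 B:t3
  4. max(8,2)=8c; end=33; A:t4 B:t3
  5. max(7,9)=9c; end=42; A:t4 B:t5
  6. max(4,2)=4c; end=46; A:t6 B:t5
  7. 7=7c; end=53; A:t6 B:t5

step 5: A=compute:t4 B=load:t5 [compute-bound]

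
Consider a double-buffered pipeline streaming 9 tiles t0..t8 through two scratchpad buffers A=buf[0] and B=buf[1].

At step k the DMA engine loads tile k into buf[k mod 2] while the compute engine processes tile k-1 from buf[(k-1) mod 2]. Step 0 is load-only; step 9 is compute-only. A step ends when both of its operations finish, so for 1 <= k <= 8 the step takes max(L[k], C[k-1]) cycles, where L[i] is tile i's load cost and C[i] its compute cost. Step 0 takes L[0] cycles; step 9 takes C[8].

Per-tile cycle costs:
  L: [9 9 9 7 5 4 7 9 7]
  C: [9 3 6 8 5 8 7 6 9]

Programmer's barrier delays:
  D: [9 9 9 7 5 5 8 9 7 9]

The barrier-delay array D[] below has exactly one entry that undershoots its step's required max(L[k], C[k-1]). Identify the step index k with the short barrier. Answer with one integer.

k=0 barrier L[0]=9→9c, D[0]=9 ok
k=1 barrier max(L[1]=9,C[0]=9)→9c, D[1]=9 ok
k=2 barrier max(L[2]=9,C[1]=3)→9c, D[2]=9 ok
k=3 barrier max(L[3]=7,C[2]=6)→7c, D[3]=7 ok
k=4 barrier max(L[4]=5,C[3]=8)→8c, D[4]=5 SHORT
k=5 barrier max(L[5]=4,C[4]=5)→5c, D[5]=5 ok
k=6 barrier max(L[6]=7,C[5]=8)→8c, D[6]=8 ok
k=7 barrier max(L[7]=9,C[6]=7)→9c, D[7]=9 ok
k=8 barrier max(L[8]=7,C[7]=6)→7c, D[8]=7 ok
k=9 barrier C[8]=9→9c, D[9]=9 ok

hazard at step 4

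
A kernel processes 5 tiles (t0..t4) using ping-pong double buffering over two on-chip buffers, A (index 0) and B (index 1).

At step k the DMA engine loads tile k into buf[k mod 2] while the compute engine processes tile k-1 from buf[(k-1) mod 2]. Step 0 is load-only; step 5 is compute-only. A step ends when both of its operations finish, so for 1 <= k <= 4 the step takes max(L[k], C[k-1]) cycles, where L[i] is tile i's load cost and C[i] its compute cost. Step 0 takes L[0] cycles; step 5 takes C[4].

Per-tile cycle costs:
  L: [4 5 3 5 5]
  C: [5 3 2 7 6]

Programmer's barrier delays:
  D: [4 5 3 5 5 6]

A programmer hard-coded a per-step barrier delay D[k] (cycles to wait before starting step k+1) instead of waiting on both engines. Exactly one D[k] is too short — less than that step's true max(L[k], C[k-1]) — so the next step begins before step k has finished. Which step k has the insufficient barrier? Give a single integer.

hazard at step 4

step 0: need L[0]=4 = 4; D[0]=4 ok
step 1: need max(L[1]=5,C[0]=5) = 5; D[1]=5 ok
step 2: need max(L[2]=3,C[1]=3) = 3; D[2]=3 ok
step 3: need max(L[3]=5,C[2]=2) = 5; D[3]=5 ok
step 4: need max(L[4]=5,C[3]=7) = 7; D[4]=5 SHORT
step 5: need C[4]=6 = 6; D[5]=6 ok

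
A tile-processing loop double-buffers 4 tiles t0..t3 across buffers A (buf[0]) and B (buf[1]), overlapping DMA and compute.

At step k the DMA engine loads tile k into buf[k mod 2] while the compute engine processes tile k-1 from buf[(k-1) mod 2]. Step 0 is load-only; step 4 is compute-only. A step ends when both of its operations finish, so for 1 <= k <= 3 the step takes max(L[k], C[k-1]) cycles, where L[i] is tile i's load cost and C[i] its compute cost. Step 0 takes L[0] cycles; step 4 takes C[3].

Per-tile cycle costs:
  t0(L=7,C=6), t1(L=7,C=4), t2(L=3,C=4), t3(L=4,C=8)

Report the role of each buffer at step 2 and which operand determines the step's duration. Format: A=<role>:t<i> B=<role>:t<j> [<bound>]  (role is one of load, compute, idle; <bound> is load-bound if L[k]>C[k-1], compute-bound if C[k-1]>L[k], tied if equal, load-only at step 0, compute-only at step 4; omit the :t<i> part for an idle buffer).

step 2: A=load:t2 B=compute:t1 [compute-bound]

step 0: L[0]=7 → dur=7, Σ=7 | A=load:t0 B=idle [load-only]
step 1: L[1]=7 C[0]=6 → dur=7, Σ=14 | A=compute:t0 B=load:t1 [load-bound]
step 2: L[2]=3 C[1]=4 → dur=4, Σ=18 | A=load:t2 B=compute:t1 [compute-bound]
step 3: L[3]=4 C[2]=4 → dur=4, Σ=22 | A=compute:t2 B=load:t3 [tied]
step 4: C[3]=8 → dur=8, Σ=30 | A=idle B=compute:t3 [compute-only]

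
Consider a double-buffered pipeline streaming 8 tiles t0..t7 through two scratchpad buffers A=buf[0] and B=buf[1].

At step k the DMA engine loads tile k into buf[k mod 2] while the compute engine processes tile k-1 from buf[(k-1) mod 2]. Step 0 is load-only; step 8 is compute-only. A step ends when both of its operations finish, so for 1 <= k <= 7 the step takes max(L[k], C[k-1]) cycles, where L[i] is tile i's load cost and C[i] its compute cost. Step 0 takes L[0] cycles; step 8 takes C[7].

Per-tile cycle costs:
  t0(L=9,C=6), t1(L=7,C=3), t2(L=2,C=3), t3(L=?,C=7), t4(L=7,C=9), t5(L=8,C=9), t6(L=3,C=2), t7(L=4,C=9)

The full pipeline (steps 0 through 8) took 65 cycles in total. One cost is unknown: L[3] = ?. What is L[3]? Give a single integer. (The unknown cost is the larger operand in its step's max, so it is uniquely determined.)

step 0 | dur = L[0]=9 = 9
step 1 | dur = max(L[1]=7, C[0]=6) = 7
step 2 | dur = max(L[2]=2, C[1]=3) = 3
step 3 | dur = max(L[3]=?, C[2]=3) = L[3]  (unknown; binding)
step 4 | dur = max(L[4]=7, C[3]=7) = 7
step 5 | dur = max(L[5]=8, C[4]=9) = 9
step 6 | dur = max(L[6]=3, C[5]=9) = 9
step 7 | dur = max(L[7]=4, C[6]=2) = 4
step 8 | dur = C[7]=9 = 9
sum of known step durations = 57
dur[3] = total - known = 65 - 57 = 8
L[3] is the binding max in step 3, so L[3] = dur[3] = 8

L[3] = 8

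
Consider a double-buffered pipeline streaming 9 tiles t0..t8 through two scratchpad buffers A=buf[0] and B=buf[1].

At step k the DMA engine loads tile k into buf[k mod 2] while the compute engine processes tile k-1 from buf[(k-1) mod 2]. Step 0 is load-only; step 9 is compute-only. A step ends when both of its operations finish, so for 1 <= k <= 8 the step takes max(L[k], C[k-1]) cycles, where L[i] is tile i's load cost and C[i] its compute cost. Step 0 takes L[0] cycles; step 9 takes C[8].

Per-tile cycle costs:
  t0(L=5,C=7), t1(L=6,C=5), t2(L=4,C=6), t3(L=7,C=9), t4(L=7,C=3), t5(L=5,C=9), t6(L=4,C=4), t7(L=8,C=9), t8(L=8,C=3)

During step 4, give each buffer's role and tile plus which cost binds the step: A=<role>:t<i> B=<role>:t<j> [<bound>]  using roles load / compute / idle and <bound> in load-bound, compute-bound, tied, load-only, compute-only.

k=0 load=t0/5c comp=- wait=5 total=5
k=1 load=t1/6c comp=t0/7c wait=7 total=12
k=2 load=t2/4c comp=t1/5c wait=5 total=17
k=3 load=t3/7c comp=t2/6c wait=7 total=24
k=4 load=t4/7c comp=t3/9c wait=9 total=33
k=5 load=t5/5c comp=t4/3c wait=5 total=38
k=6 load=t6/4c comp=t5/9c wait=9 total=47
k=7 load=t7/8c comp=t6/4c wait=8 total=55
k=8 load=t8/8c comp=t7/9c wait=9 total=64
k=9 load=- comp=t8/3c wait=3 total=67

step 4: A=load:t4 B=compute:t3 [compute-bound]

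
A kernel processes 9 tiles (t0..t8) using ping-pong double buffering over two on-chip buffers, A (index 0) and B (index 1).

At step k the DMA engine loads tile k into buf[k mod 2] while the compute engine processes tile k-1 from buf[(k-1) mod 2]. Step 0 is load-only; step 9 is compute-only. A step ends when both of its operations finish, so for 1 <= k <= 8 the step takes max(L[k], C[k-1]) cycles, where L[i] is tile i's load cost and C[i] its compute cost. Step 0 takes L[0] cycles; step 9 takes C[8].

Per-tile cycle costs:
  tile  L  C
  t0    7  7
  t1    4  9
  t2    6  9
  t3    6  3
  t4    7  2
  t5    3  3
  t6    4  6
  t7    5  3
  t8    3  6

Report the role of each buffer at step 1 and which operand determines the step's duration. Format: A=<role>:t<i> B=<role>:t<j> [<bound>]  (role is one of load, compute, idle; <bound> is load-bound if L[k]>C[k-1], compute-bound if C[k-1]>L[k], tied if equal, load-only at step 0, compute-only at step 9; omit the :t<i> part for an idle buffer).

step 0: L[0]=7 → dur=7, Σ=7 | A=load:t0 B=idle [load-only]
step 1: L[1]=4 C[0]=7 → dur=7, Σ=14 | A=compute:t0 B=load:t1 [compute-bound]
step 2: L[2]=6 C[1]=9 → dur=9, Σ=23 | A=load:t2 B=compute:t1 [compute-bound]
step 3: L[3]=6 C[2]=9 → dur=9, Σ=32 | A=compute:t2 B=load:t3 [compute-bound]
step 4: L[4]=7 C[3]=3 → dur=7, Σ=39 | A=load:t4 B=compute:t3 [load-bound]
step 5: L[5]=3 C[4]=2 → dur=3, Σ=42 | A=compute:t4 B=load:t5 [load-bound]
step 6: L[6]=4 C[5]=3 → dur=4, Σ=46 | A=load:t6 B=compute:t5 [load-bound]
step 7: L[7]=5 C[6]=6 → dur=6, Σ=52 | A=compute:t6 B=load:t7 [compute-bound]
step 8: L[8]=3 C[7]=3 → dur=3, Σ=55 | A=load:t8 B=compute:t7 [tied]
step 9: C[8]=6 → dur=6, Σ=61 | A=compute:t8 B=idle [compute-only]

step 1: A=compute:t0 B=load:t1 [compute-bound]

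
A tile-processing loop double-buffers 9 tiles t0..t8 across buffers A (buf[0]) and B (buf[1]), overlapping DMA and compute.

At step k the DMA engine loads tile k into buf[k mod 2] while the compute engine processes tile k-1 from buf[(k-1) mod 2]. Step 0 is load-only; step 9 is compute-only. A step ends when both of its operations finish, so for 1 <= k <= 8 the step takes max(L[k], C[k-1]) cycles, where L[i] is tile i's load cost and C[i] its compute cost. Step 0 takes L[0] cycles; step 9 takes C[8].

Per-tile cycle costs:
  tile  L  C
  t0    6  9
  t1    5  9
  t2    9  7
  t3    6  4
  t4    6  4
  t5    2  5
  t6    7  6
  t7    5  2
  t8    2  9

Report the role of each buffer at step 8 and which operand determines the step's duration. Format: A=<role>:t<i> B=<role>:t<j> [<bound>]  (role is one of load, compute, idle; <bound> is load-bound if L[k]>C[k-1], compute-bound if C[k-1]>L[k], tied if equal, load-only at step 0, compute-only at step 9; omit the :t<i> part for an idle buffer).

step 8: A=load:t8 B=compute:t7 [tied]

step 0: L[0]=6 → dur=6, Σ=6 | A=load:t0 B=idle [load-only]
step 1: L[1]=5 C[0]=9 → dur=9, Σ=15 | A=compute:t0 B=load:t1 [compute-bound]
step 2: L[2]=9 C[1]=9 → dur=9, Σ=24 | A=load:t2 B=compute:t1 [tied]
step 3: L[3]=6 C[2]=7 → dur=7, Σ=31 | A=compute:t2 B=load:t3 [compute-bound]
step 4: L[4]=6 C[3]=4 → dur=6, Σ=37 | A=load:t4 B=compute:t3 [load-bound]
step 5: L[5]=2 C[4]=4 → dur=4, Σ=41 | A=compute:t4 B=load:t5 [compute-bound]
step 6: L[6]=7 C[5]=5 → dur=7, Σ=48 | A=load:t6 B=compute:t5 [load-bound]
step 7: L[7]=5 C[6]=6 → dur=6, Σ=54 | A=compute:t6 B=load:t7 [compute-bound]
step 8: L[8]=2 C[7]=2 → dur=2, Σ=56 | A=load:t8 B=compute:t7 [tied]
step 9: C[8]=9 → dur=9, Σ=65 | A=compute:t8 B=idle [compute-only]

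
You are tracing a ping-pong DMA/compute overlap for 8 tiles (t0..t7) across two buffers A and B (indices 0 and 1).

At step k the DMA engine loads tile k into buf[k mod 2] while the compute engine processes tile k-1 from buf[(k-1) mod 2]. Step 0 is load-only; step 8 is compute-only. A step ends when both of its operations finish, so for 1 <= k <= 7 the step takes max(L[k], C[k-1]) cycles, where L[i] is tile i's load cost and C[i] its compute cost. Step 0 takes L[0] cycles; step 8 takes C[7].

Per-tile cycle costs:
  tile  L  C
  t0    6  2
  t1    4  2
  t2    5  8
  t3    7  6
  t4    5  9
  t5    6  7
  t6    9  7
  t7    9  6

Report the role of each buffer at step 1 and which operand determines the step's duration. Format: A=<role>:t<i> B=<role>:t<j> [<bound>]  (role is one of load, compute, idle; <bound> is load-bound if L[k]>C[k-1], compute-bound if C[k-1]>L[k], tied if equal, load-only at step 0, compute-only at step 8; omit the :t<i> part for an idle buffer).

step 1: A=compute:t0 B=load:t1 [load-bound]

step 0: L[0]=6 → dur=6, Σ=6 | A=load:t0 B=idle [load-only]
step 1: L[1]=4 C[0]=2 → dur=4, Σ=10 | A=compute:t0 B=load:t1 [load-bound]
step 2: L[2]=5 C[1]=2 → dur=5, Σ=15 | A=load:t2 B=compute:t1 [load-bound]
step 3: L[3]=7 C[2]=8 → dur=8, Σ=23 | A=compute:t2 B=load:t3 [compute-bound]
step 4: L[4]=5 C[3]=6 → dur=6, Σ=29 | A=load:t4 B=compute:t3 [compute-bound]
step 5: L[5]=6 C[4]=9 → dur=9, Σ=38 | A=compute:t4 B=load:t5 [compute-bound]
step 6: L[6]=9 C[5]=7 → dur=9, Σ=47 | A=load:t6 B=compute:t5 [load-bound]
step 7: L[7]=9 C[6]=7 → dur=9, Σ=56 | A=compute:t6 B=load:t7 [load-bound]
step 8: C[7]=6 → dur=6, Σ=62 | A=idle B=compute:t7 [compute-only]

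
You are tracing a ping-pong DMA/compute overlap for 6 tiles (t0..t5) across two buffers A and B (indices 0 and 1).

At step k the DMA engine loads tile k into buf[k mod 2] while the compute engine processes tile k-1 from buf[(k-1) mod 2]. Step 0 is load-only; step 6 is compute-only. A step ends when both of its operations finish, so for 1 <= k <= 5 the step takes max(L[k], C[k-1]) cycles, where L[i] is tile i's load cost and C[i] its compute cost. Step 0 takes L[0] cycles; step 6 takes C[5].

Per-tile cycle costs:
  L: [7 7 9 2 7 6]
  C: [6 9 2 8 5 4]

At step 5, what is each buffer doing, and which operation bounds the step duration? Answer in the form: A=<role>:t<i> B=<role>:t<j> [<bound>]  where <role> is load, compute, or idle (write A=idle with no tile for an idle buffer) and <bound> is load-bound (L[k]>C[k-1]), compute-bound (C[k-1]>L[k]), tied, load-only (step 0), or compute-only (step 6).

step 5: A=compute:t4 B=load:t5 [load-bound]

[0] DMA t0→A (7c) ∥ CU idle ⇒ 7c, clock 7
[1] DMA t1→B (7c) ∥ CU A:t0 (6c) ⇒ 7c, clock 14
[2] DMA t2→A (9c) ∥ CU B:t1 (9c) ⇒ 9c, clock 23
[3] DMA t3→B (2c) ∥ CU A:t2 (2c) ⇒ 2c, clock 25
[4] DMA t4→A (7c) ∥ CU B:t3 (8c) ⇒ 8c, clock 33
[5] DMA t5→B (6c) ∥ CU A:t4 (5c) ⇒ 6c, clock 39
[6] DMA idle ∥ CU B:t5 (4c) ⇒ 4c, clock 43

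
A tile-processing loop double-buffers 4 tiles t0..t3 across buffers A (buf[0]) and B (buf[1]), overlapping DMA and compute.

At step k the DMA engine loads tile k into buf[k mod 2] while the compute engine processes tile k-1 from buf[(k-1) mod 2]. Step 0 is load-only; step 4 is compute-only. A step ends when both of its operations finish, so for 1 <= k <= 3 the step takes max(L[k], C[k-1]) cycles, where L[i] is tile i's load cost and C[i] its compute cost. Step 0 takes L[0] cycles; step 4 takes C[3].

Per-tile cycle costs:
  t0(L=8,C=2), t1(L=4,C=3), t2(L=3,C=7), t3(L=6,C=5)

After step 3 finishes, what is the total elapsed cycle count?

end_cycle[3] = 22

k=0 load=t0/8c comp=- wait=8 total=8
k=1 load=t1/4c comp=t0/2c wait=4 total=12
k=2 load=t2/3c comp=t1/3c wait=3 total=15
k=3 load=t3/6c comp=t2/7c wait=7 total=22
k=4 load=- comp=t3/5c wait=5 total=27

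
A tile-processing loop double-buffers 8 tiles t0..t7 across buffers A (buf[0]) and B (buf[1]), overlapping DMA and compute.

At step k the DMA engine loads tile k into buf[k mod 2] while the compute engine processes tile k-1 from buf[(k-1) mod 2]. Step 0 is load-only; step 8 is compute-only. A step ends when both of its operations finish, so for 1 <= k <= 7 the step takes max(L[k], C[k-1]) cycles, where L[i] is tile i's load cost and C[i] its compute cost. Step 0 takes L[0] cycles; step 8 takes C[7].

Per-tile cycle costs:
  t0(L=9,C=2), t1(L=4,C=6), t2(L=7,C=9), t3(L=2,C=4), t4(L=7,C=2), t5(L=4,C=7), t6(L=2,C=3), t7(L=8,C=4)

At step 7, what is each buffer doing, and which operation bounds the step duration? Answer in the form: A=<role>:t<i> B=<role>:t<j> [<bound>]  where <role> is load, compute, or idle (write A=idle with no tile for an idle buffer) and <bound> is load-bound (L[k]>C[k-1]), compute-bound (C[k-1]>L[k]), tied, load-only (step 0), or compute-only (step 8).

  0. 9=9c; end=9; A:t0 B:-
  1. max(4,2)=4c; end=13; A:t0 B:t1
  2. max(7,6)=7c; end=20; A:t2 B:t1
  3. max(2,9)=9c; end=29; A:t2 B:t3
  4. max(7,4)=7c; end=36; A:t4 B:t3
  5. max(4,2)=4c; end=40; A:t4 B:t5
  6. max(2,7)=7c; end=47; A:t6 B:t5
  7. max(8,3)=8c; end=55; A:t6 B:t7
  8. 4=4c; end=59; A:t6 B:t7

step 7: A=compute:t6 B=load:t7 [load-bound]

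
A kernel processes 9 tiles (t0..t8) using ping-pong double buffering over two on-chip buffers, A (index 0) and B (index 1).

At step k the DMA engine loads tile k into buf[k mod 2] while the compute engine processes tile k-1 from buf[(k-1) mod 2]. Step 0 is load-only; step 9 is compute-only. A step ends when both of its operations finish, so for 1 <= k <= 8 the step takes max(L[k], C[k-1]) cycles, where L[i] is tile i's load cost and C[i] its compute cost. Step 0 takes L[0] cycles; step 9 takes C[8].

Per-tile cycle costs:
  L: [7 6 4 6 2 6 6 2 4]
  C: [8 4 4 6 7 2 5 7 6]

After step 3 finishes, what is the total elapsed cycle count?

end_cycle[3] = 25

  0. 7=7c; end=7; A:t0 B:-
  1. max(6,8)=8c; end=15; A:t0 B:t1
  2. max(4,4)=4c; end=19; A:t2 B:t1
  3. max(6,4)=6c; end=25; A:t2 B:t3
  4. max(2,6)=6c; end=31; A:t4 B:t3
  5. max(6,7)=7c; end=38; A:t4 B:t5
  6. max(6,2)=6c; end=44; A:t6 B:t5
  7. max(2,5)=5c; end=49; A:t6 B:t7
  8. max(4,7)=7c; end=56; A:t8 B:t7
  9. 6=6c; end=62; A:t8 B:t7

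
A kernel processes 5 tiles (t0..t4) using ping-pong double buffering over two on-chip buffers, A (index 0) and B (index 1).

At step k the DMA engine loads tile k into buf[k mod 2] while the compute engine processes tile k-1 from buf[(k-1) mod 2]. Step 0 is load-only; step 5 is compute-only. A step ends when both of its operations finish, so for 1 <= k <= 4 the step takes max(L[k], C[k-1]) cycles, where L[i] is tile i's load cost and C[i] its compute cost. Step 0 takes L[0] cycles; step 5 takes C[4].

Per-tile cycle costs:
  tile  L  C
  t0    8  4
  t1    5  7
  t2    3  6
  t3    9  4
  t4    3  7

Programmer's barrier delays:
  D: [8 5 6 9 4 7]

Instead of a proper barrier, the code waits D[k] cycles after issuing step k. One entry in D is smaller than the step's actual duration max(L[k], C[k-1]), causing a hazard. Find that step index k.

hazard at step 2

[0] required=L[0]=8=8 vs D=8 ok
[1] required=max(L[1]=5,C[0]=4)=5 vs D=5 ok
[2] required=max(L[2]=3,C[1]=7)=7 vs D=6 SHORT
[3] required=max(L[3]=9,C[2]=6)=9 vs D=9 ok
[4] required=max(L[4]=3,C[3]=4)=4 vs D=4 ok
[5] required=C[4]=7=7 vs D=7 ok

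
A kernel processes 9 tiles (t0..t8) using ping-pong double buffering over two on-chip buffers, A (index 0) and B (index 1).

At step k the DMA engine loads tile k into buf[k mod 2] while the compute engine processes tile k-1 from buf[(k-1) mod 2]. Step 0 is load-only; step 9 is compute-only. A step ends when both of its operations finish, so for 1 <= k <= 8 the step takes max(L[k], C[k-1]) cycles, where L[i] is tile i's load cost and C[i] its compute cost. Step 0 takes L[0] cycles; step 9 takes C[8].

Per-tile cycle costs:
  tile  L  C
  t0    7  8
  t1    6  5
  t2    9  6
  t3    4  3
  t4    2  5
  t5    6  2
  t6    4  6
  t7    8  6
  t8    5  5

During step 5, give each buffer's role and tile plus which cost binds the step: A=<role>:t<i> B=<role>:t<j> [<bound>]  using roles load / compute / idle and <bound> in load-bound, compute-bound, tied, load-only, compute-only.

[0] DMA t0→A (7c) ∥ CU idle ⇒ 7c, clock 7
[1] DMA t1→B (6c) ∥ CU A:t0 (8c) ⇒ 8c, clock 15
[2] DMA t2→A (9c) ∥ CU B:t1 (5c) ⇒ 9c, clock 24
[3] DMA t3→B (4c) ∥ CU A:t2 (6c) ⇒ 6c, clock 30
[4] DMA t4→A (2c) ∥ CU B:t3 (3c) ⇒ 3c, clock 33
[5] DMA t5→B (6c) ∥ CU A:t4 (5c) ⇒ 6c, clock 39
[6] DMA t6→A (4c) ∥ CU B:t5 (2c) ⇒ 4c, clock 43
[7] DMA t7→B (8c) ∥ CU A:t6 (6c) ⇒ 8c, clock 51
[8] DMA t8→A (5c) ∥ CU B:t7 (6c) ⇒ 6c, clock 57
[9] DMA idle ∥ CU A:t8 (5c) ⇒ 5c, clock 62

step 5: A=compute:t4 B=load:t5 [load-bound]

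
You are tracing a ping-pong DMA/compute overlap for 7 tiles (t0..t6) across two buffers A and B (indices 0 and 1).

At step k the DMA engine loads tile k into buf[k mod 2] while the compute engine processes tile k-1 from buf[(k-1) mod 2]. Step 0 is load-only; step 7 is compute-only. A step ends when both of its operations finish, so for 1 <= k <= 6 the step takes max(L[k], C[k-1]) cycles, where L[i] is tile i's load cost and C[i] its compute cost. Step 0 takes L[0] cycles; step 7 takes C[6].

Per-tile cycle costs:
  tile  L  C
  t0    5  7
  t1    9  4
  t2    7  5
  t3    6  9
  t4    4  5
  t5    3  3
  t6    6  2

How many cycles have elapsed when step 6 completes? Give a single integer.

end_cycle[6] = 47

  0. 5=5c; end=5; A:t0 B:-
  1. max(9,7)=9c; end=14; A:t0 B:t1
  2. max(7,4)=7c; end=21; A:t2 B:t1
  3. max(6,5)=6c; end=27; A:t2 B:t3
  4. max(4,9)=9c; end=36; A:t4 B:t3
  5. max(3,5)=5c; end=41; A:t4 B:t5
  6. max(6,3)=6c; end=47; A:t6 B:t5
  7. 2=2c; end=49; A:t6 B:t5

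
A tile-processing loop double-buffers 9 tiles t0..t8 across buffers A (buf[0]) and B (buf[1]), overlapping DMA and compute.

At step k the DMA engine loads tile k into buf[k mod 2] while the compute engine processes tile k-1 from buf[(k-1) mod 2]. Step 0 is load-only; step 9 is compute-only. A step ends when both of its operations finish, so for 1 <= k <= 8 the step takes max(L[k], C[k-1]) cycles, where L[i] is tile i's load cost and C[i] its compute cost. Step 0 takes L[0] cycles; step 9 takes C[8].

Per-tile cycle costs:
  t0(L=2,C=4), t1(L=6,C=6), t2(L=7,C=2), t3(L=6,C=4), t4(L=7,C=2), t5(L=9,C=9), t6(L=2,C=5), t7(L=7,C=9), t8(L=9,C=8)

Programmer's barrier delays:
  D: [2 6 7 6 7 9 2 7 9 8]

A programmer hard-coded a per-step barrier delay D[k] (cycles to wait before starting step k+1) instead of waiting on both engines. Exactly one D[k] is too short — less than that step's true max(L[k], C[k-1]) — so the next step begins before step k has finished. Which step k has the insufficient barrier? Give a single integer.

step 0: need L[0]=2 = 2; D[0]=2 ok
step 1: need max(L[1]=6,C[0]=4) = 6; D[1]=6 ok
step 2: need max(L[2]=7,C[1]=6) = 7; D[2]=7 ok
step 3: need max(L[3]=6,C[2]=2) = 6; D[3]=6 ok
step 4: need max(L[4]=7,C[3]=4) = 7; D[4]=7 ok
step 5: need max(L[5]=9,C[4]=2) = 9; D[5]=9 ok
step 6: need max(L[6]=2,C[5]=9) = 9; D[6]=2 SHORT
step 7: need max(L[7]=7,C[6]=5) = 7; D[7]=7 ok
step 8: need max(L[8]=9,C[7]=9) = 9; D[8]=9 ok
step 9: need C[8]=8 = 8; D[9]=8 ok

hazard at step 6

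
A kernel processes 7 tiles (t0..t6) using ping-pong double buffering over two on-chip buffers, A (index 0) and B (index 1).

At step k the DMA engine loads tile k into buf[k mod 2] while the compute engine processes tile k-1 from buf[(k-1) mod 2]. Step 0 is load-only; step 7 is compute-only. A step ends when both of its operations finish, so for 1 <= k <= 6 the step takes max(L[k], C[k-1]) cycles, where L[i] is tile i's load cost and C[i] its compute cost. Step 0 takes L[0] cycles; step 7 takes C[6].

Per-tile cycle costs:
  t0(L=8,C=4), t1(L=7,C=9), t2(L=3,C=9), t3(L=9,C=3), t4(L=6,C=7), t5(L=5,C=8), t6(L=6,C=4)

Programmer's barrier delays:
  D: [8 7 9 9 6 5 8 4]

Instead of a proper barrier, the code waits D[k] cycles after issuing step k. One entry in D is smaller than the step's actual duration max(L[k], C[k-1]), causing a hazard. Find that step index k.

hazard at step 5

[0] required=L[0]=8=8 vs D=8 ok
[1] required=max(L[1]=7,C[0]=4)=7 vs D=7 ok
[2] required=max(L[2]=3,C[1]=9)=9 vs D=9 ok
[3] required=max(L[3]=9,C[2]=9)=9 vs D=9 ok
[4] required=max(L[4]=6,C[3]=3)=6 vs D=6 ok
[5] required=max(L[5]=5,C[4]=7)=7 vs D=5 SHORT
[6] required=max(L[6]=6,C[5]=8)=8 vs D=8 ok
[7] required=C[6]=4=4 vs D=4 ok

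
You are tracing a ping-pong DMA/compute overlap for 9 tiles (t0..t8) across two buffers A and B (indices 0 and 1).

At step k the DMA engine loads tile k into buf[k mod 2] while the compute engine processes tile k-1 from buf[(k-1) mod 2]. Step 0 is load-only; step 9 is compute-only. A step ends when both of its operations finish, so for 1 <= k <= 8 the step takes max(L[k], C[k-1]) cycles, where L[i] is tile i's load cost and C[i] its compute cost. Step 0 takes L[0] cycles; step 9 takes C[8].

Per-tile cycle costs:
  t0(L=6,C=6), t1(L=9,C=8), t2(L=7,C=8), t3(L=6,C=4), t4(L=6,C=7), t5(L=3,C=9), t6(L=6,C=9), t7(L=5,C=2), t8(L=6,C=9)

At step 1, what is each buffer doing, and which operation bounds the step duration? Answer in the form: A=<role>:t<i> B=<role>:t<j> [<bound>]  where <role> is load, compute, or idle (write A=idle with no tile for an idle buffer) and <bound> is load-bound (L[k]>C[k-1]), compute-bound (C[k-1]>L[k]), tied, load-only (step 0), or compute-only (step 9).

step 0: L[0]=6 → dur=6, Σ=6 | A=load:t0 B=idle [load-only]
step 1: L[1]=9 C[0]=6 → dur=9, Σ=15 | A=compute:t0 B=load:t1 [load-bound]
step 2: L[2]=7 C[1]=8 → dur=8, Σ=23 | A=load:t2 B=compute:t1 [compute-bound]
step 3: L[3]=6 C[2]=8 → dur=8, Σ=31 | A=compute:t2 B=load:t3 [compute-bound]
step 4: L[4]=6 C[3]=4 → dur=6, Σ=37 | A=load:t4 B=compute:t3 [load-bound]
step 5: L[5]=3 C[4]=7 → dur=7, Σ=44 | A=compute:t4 B=load:t5 [compute-bound]
step 6: L[6]=6 C[5]=9 → dur=9, Σ=53 | A=load:t6 B=compute:t5 [compute-bound]
step 7: L[7]=5 C[6]=9 → dur=9, Σ=62 | A=compute:t6 B=load:t7 [compute-bound]
step 8: L[8]=6 C[7]=2 → dur=6, Σ=68 | A=load:t8 B=compute:t7 [load-bound]
step 9: C[8]=9 → dur=9, Σ=77 | A=compute:t8 B=idle [compute-only]

step 1: A=compute:t0 B=load:t1 [load-bound]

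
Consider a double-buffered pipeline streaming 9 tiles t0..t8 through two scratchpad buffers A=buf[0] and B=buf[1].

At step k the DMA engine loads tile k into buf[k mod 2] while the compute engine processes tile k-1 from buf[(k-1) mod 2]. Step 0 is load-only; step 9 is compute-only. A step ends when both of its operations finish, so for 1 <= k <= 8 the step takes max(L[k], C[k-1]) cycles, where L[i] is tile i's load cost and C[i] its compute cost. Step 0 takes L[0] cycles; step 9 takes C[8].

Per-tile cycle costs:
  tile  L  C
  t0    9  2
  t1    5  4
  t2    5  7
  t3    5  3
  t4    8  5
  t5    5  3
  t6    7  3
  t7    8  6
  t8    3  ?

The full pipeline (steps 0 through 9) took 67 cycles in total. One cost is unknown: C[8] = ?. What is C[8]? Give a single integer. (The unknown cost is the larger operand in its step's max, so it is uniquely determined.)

C[8] = 7

step 0 → dur = L[0]=9 = 9
step 1 → dur = max(L[1]=5, C[0]=2) = 5
step 2 → dur = max(L[2]=5, C[1]=4) = 5
step 3 → dur = max(L[3]=5, C[2]=7) = 7
step 4 → dur = max(L[4]=8, C[3]=3) = 8
step 5 → dur = max(L[5]=5, C[4]=5) = 5
step 6 → dur = max(L[6]=7, C[5]=3) = 7
step 7 → dur = max(L[7]=8, C[6]=3) = 8
step 8 → dur = max(L[8]=3, C[7]=6) = 6
step 9 → dur = C[8]=? = C[8]  (unknown; binding)
sum of known step durations = 60
dur[9] = total - known = 67 - 60 = 7
C[8] is the binding max in step 9, so C[8] = dur[9] = 7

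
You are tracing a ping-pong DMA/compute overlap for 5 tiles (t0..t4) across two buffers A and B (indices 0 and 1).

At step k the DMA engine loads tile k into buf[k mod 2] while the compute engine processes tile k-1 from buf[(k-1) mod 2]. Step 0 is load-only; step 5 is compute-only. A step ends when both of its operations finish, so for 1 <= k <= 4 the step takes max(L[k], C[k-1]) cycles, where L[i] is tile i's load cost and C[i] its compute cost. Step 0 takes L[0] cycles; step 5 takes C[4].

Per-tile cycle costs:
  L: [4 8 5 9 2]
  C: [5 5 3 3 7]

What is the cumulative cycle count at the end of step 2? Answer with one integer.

  0. 4=4c; end=4; A:t0 B:-
  1. max(8,5)=8c; end=12; A:t0 B:t1
  2. max(5,5)=5c; end=17; A:t2 B:t1
  3. max(9,3)=9c; end=26; A:t2 B:t3
  4. max(2,3)=3c; end=29; A:t4 B:t3
  5. 7=7c; end=36; A:t4 B:t3

end_cycle[2] = 17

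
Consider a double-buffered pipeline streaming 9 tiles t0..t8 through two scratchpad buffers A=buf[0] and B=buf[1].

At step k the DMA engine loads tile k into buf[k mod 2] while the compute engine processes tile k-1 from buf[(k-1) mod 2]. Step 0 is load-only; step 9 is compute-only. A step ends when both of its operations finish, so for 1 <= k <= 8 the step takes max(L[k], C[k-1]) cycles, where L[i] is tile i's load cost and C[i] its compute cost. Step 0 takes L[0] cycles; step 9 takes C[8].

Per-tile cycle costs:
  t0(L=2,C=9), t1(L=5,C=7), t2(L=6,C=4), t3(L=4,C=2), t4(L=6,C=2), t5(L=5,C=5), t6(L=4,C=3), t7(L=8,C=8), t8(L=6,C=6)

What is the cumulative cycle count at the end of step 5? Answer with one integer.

k=0 load=t0/2c comp=- wait=2 total=2
k=1 load=t1/5c comp=t0/9c wait=9 total=11
k=2 load=t2/6c comp=t1/7c wait=7 total=18
k=3 load=t3/4c comp=t2/4c wait=4 total=22
k=4 load=t4/6c comp=t3/2c wait=6 total=28
k=5 load=t5/5c comp=t4/2c wait=5 total=33
k=6 load=t6/4c comp=t5/5c wait=5 total=38
k=7 load=t7/8c comp=t6/3c wait=8 total=46
k=8 load=t8/6c comp=t7/8c wait=8 total=54
k=9 load=- comp=t8/6c wait=6 total=60

end_cycle[5] = 33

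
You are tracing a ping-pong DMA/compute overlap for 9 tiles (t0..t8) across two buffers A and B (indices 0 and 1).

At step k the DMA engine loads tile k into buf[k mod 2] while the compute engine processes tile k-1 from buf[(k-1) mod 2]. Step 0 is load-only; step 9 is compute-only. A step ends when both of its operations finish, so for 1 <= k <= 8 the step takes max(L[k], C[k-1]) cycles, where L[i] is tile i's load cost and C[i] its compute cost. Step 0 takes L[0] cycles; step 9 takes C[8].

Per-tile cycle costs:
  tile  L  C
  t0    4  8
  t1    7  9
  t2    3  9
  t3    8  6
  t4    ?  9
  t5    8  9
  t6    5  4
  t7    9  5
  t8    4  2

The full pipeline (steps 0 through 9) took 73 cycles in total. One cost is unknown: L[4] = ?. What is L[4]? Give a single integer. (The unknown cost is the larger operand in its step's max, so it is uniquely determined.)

L[4] = 9

step 0 | dur = L[0]=4 = 4
step 1 | dur = max(L[1]=7, C[0]=8) = 8
step 2 | dur = max(L[2]=3, C[1]=9) = 9
step 3 | dur = max(L[3]=8, C[2]=9) = 9
step 4 | dur = max(L[4]=?, C[3]=6) = L[4]  (unknown; binding)
step 5 | dur = max(L[5]=8, C[4]=9) = 9
step 6 | dur = max(L[6]=5, C[5]=9) = 9
step 7 | dur = max(L[7]=9, C[6]=4) = 9
step 8 | dur = max(L[8]=4, C[7]=5) = 5
step 9 | dur = C[8]=2 = 2
sum of known step durations = 64
dur[4] = total - known = 73 - 64 = 9
L[4] is the binding max in step 4, so L[4] = dur[4] = 9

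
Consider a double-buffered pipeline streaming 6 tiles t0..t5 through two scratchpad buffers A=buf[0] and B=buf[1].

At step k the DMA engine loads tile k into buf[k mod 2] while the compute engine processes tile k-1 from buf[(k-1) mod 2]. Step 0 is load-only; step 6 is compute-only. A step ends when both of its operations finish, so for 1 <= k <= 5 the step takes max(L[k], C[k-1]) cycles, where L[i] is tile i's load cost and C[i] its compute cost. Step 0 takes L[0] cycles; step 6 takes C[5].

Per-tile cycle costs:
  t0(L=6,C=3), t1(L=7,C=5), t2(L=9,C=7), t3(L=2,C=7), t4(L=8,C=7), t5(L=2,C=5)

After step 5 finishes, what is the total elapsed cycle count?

end_cycle[5] = 44

[0] DMA t0→A (6c) ∥ CU idle ⇒ 6c, clock 6
[1] DMA t1→B (7c) ∥ CU A:t0 (3c) ⇒ 7c, clock 13
[2] DMA t2→A (9c) ∥ CU B:t1 (5c) ⇒ 9c, clock 22
[3] DMA t3→B (2c) ∥ CU A:t2 (7c) ⇒ 7c, clock 29
[4] DMA t4→A (8c) ∥ CU B:t3 (7c) ⇒ 8c, clock 37
[5] DMA t5→B (2c) ∥ CU A:t4 (7c) ⇒ 7c, clock 44
[6] DMA idle ∥ CU B:t5 (5c) ⇒ 5c, clock 49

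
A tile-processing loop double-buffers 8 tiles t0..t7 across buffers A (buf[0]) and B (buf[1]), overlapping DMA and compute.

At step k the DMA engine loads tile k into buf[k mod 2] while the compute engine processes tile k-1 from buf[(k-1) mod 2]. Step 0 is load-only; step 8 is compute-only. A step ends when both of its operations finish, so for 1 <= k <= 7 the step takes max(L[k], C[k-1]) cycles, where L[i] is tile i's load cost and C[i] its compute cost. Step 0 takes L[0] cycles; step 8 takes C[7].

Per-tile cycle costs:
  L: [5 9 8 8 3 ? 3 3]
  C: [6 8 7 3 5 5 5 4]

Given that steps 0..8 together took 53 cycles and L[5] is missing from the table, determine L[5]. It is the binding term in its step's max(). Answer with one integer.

L[5] = 6

step 0 → dur = L[0]=5 = 5
step 1 → dur = max(L[1]=9, C[0]=6) = 9
step 2 → dur = max(L[2]=8, C[1]=8) = 8
step 3 → dur = max(L[3]=8, C[2]=7) = 8
step 4 → dur = max(L[4]=3, C[3]=3) = 3
step 5 → dur = max(L[5]=?, C[4]=5) = L[5]  (unknown; binding)
step 6 → dur = max(L[6]=3, C[5]=5) = 5
step 7 → dur = max(L[7]=3, C[6]=5) = 5
step 8 → dur = C[7]=4 = 4
sum of known step durations = 47
dur[5] = total - known = 53 - 47 = 6
L[5] is the binding max in step 5, so L[5] = dur[5] = 6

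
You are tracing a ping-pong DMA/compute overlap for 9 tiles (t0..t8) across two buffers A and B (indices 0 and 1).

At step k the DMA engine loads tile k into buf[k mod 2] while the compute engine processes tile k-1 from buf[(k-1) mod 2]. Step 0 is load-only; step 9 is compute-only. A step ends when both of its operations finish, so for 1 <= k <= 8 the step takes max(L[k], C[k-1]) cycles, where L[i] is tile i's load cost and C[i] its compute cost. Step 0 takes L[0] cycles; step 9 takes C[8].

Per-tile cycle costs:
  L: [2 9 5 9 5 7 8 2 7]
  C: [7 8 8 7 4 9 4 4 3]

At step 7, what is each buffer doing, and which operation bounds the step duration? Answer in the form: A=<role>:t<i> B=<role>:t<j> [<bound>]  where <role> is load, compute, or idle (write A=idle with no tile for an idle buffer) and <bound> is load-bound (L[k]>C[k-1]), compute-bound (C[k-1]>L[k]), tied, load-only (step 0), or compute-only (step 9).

k=0 load=t0/2c comp=- wait=2 total=2
k=1 load=t1/9c comp=t0/7c wait=9 total=11
k=2 load=t2/5c comp=t1/8c wait=8 total=19
k=3 load=t3/9c comp=t2/8c wait=9 total=28
k=4 load=t4/5c comp=t3/7c wait=7 total=35
k=5 load=t5/7c comp=t4/4c wait=7 total=42
k=6 load=t6/8c comp=t5/9c wait=9 total=51
k=7 load=t7/2c comp=t6/4c wait=4 total=55
k=8 load=t8/7c comp=t7/4c wait=7 total=62
k=9 load=- comp=t8/3c wait=3 total=65

step 7: A=compute:t6 B=load:t7 [compute-bound]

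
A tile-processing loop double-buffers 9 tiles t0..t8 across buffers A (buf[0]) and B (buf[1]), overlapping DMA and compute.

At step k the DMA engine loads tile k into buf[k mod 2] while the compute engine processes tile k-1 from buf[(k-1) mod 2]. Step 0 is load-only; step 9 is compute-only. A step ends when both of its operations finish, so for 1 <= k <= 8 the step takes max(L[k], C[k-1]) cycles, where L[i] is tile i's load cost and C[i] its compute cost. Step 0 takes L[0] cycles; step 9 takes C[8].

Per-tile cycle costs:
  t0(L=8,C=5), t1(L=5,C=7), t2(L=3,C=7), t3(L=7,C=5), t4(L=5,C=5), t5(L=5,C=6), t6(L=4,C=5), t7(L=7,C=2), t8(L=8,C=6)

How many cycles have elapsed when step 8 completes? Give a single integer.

end_cycle[8] = 58

  0. 8=8c; end=8; A:t0 B:-
  1. max(5,5)=5c; end=13; A:t0 B:t1
  2. max(3,7)=7c; end=20; A:t2 B:t1
  3. max(7,7)=7c; end=27; A:t2 B:t3
  4. max(5,5)=5c; end=32; A:t4 B:t3
  5. max(5,5)=5c; end=37; A:t4 B:t5
  6. max(4,6)=6c; end=43; A:t6 B:t5
  7. max(7,5)=7c; end=50; A:t6 B:t7
  8. max(8,2)=8c; end=58; A:t8 B:t7
  9. 6=6c; end=64; A:t8 B:t7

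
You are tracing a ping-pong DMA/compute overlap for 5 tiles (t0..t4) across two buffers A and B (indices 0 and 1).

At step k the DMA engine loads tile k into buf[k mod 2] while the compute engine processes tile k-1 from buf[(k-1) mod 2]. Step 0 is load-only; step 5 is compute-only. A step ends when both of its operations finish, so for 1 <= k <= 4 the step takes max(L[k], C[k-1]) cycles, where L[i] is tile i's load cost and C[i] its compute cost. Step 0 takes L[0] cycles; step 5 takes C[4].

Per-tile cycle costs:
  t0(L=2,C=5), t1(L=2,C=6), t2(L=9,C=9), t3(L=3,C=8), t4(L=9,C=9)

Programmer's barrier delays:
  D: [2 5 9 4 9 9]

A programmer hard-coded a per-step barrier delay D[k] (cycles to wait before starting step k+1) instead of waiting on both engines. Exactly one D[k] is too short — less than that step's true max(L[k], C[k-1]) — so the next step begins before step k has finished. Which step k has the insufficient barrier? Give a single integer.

k=0 barrier L[0]=2→2c, D[0]=2 ok
k=1 barrier max(L[1]=2,C[0]=5)→5c, D[1]=5 ok
k=2 barrier max(L[2]=9,C[1]=6)→9c, D[2]=9 ok
k=3 barrier max(L[3]=3,C[2]=9)→9c, D[3]=4 SHORT
k=4 barrier max(L[4]=9,C[3]=8)→9c, D[4]=9 ok
k=5 barrier C[4]=9→9c, D[5]=9 ok

hazard at step 3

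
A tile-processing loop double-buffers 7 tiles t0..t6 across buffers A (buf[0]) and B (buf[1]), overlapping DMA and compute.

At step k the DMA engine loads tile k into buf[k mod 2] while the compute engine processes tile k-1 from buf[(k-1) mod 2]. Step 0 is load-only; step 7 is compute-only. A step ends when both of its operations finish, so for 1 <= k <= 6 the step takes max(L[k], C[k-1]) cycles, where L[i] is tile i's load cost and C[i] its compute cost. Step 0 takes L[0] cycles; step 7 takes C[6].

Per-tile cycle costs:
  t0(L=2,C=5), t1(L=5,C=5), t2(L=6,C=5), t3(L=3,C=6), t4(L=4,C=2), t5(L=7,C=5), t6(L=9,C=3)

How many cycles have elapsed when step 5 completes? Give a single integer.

end_cycle[5] = 31

[0] DMA t0→A (2c) ∥ CU idle ⇒ 2c, clock 2
[1] DMA t1→B (5c) ∥ CU A:t0 (5c) ⇒ 5c, clock 7
[2] DMA t2→A (6c) ∥ CU B:t1 (5c) ⇒ 6c, clock 13
[3] DMA t3→B (3c) ∥ CU A:t2 (5c) ⇒ 5c, clock 18
[4] DMA t4→A (4c) ∥ CU B:t3 (6c) ⇒ 6c, clock 24
[5] DMA t5→B (7c) ∥ CU A:t4 (2c) ⇒ 7c, clock 31
[6] DMA t6→A (9c) ∥ CU B:t5 (5c) ⇒ 9c, clock 40
[7] DMA idle ∥ CU A:t6 (3c) ⇒ 3c, clock 43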